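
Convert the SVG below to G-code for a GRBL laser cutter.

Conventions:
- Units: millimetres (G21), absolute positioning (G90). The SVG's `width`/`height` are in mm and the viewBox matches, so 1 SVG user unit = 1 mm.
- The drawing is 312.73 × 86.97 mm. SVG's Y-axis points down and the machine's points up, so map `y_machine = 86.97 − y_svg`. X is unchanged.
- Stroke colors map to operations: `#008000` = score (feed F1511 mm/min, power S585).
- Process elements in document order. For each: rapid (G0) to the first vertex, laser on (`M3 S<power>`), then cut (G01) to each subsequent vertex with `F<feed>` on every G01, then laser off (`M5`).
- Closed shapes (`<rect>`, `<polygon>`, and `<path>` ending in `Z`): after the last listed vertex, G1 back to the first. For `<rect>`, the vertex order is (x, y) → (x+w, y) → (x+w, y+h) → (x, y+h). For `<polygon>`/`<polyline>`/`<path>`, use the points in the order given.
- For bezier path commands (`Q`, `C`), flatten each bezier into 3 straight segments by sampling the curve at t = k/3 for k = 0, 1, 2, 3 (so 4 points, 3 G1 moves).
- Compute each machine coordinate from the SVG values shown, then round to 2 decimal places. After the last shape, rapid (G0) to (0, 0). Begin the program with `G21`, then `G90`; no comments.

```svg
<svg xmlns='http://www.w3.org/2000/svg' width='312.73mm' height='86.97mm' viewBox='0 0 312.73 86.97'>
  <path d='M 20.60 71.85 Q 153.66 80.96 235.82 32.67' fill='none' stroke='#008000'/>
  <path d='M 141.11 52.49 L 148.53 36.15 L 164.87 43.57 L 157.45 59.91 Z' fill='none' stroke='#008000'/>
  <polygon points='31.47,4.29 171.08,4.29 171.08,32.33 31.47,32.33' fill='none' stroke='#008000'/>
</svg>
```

G21
G90
G0 X20.60 Y15.12
M3 S585
G01 X103.65 Y15.42 F1511
G01 X175.39 Y28.48 F1511
G01 X235.82 Y54.30 F1511
M5
G0 X141.11 Y34.48
M3 S585
G01 X148.53 Y50.82 F1511
G01 X164.87 Y43.40 F1511
G01 X157.45 Y27.06 F1511
G01 X141.11 Y34.48 F1511
M5
G0 X31.47 Y82.68
M3 S585
G01 X171.08 Y82.68 F1511
G01 X171.08 Y54.64 F1511
G01 X31.47 Y54.64 F1511
G01 X31.47 Y82.68 F1511
M5
G0 X0.00 Y0.00

Since the viewBox matches the mm dimensions, user units are millimetres directly. The only transform is the Y-flip y_m = 86.97 − y_svg.

Shape 1 is a quadratic bezier drawn with `<path>`. Its stroke #008000 means score at S585, F1511. After flipping Y the toolpath is (20.60,15.12) → (103.65,15.42) → (175.39,28.48) → (235.82,54.30).

Shape 2 is a regular polygon drawn with `<path>`. Its stroke #008000 means score at S585, F1511. After flipping Y the toolpath is (141.11,34.48) → (148.53,50.82) → (164.87,43.40) → (157.45,27.06) → (141.11,34.48), returning to the start.

Shape 3 is a rectangle drawn with `<polygon>`. Its stroke #008000 means score at S585, F1511. After flipping Y the toolpath is (31.47,82.68) → (171.08,82.68) → (171.08,54.64) → (31.47,54.64) → (31.47,82.68), returning to the start.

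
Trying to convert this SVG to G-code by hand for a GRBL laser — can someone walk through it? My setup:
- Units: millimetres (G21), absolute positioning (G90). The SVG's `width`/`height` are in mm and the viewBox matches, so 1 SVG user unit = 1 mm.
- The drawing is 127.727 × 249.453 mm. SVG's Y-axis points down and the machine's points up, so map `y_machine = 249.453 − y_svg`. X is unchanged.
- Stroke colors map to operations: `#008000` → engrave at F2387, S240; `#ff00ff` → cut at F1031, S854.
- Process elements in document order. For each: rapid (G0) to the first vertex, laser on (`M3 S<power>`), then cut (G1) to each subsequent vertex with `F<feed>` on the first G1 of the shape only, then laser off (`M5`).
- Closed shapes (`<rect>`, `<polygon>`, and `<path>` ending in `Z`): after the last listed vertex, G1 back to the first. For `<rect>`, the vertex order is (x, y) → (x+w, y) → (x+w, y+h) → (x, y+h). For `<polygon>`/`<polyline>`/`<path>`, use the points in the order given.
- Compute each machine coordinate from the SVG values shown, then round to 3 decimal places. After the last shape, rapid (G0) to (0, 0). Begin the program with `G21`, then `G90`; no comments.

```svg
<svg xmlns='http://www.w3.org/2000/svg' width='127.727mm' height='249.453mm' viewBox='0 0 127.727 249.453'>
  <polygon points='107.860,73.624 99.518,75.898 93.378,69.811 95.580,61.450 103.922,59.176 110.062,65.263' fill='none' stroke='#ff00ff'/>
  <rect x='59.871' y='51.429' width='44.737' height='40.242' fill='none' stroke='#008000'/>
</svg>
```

G21
G90
G0 X107.860 Y175.829
M3 S854
G1 X99.518 Y173.555 F1031
G1 X93.378 Y179.642
G1 X95.580 Y188.003
G1 X103.922 Y190.277
G1 X110.062 Y184.190
G1 X107.860 Y175.829
M5
G0 X59.871 Y198.024
M3 S240
G1 X104.608 Y198.024 F2387
G1 X104.608 Y157.782
G1 X59.871 Y157.782
G1 X59.871 Y198.024
M5
G0 X0.000 Y0.000

1 u = 1 mm; y_m = 249.453 − y.

[1] `<polygon>` regular polygon, #ff00ff→cut S854 F1031: (107.860,175.829) → (99.518,173.555) → (93.378,179.642) → (95.580,188.003) → (103.922,190.277) → (110.062,184.190) → (107.860,175.829) (closed)

[2] `<rect>` rectangle, #008000→engrave S240 F2387: (59.871,198.024) → (104.608,198.024) → (104.608,157.782) → (59.871,157.782) → (59.871,198.024) (closed)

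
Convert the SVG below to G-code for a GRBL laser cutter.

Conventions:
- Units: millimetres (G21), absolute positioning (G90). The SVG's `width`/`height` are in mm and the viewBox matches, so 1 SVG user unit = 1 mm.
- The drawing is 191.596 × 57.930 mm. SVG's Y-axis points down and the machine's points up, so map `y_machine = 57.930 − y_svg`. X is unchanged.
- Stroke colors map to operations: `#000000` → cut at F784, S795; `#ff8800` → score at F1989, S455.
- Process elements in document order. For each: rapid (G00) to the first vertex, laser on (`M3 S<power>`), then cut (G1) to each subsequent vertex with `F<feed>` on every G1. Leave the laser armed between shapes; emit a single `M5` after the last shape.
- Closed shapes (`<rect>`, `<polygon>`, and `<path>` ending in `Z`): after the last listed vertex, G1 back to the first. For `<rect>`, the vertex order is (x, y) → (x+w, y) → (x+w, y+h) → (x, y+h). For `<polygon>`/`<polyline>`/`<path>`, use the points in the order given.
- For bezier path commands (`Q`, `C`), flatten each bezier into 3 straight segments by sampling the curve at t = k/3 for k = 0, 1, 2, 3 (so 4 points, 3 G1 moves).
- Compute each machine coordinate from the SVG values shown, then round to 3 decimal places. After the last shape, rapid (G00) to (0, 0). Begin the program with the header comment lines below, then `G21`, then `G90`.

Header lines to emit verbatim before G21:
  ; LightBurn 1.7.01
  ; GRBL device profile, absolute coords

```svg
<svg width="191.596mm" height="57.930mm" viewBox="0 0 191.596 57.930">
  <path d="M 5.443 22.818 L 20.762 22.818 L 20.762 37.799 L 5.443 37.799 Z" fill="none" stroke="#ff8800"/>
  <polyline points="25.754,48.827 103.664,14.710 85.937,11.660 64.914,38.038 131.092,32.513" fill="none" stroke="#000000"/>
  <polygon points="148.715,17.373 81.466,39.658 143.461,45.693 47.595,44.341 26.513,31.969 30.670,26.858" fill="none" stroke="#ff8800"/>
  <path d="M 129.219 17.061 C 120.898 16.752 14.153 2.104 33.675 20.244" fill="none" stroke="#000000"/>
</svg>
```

Since the viewBox matches the mm dimensions, user units are millimetres directly. The only transform is the Y-flip y_m = 57.930 − y_svg.

Shape 1 is a rectangle drawn with `<path>`. Its stroke #ff8800 means score at S455, F1989. After flipping Y the toolpath is (5.443,35.112) → (20.762,35.112) → (20.762,20.131) → (5.443,20.131) → (5.443,35.112), returning to the start.

Shape 2 is a open polyline drawn with `<polyline>`. Its stroke #000000 means cut at S795, F784. After flipping Y the toolpath is (25.754,9.103) → (103.664,43.220) → (85.937,46.270) → (64.914,19.892) → (131.092,25.417).

Shape 3 is a closed polygon drawn with `<polygon>`. Its stroke #ff8800 means score at S455, F1989. After flipping Y the toolpath is (148.715,40.557) → (81.466,18.272) → (143.461,12.237) → (47.595,13.589) → (26.513,25.961) → (30.670,31.072) → (148.715,40.557), returning to the start.

Shape 4 is a cubic bezier drawn with `<path>`. Its stroke #000000 means cut at S795, F784. After flipping Y the toolpath is (129.219,40.869) → (96.412,44.212) → (47.920,46.642) → (33.675,37.686).

; LightBurn 1.7.01
; GRBL device profile, absolute coords
G21
G90
G00 X5.443 Y35.112
M3 S455
G1 X20.762 Y35.112 F1989
G1 X20.762 Y20.131 F1989
G1 X5.443 Y20.131 F1989
G1 X5.443 Y35.112 F1989
G00 X25.754 Y9.103
M3 S795
G1 X103.664 Y43.220 F784
G1 X85.937 Y46.270 F784
G1 X64.914 Y19.892 F784
G1 X131.092 Y25.417 F784
G00 X148.715 Y40.557
M3 S455
G1 X81.466 Y18.272 F1989
G1 X143.461 Y12.237 F1989
G1 X47.595 Y13.589 F1989
G1 X26.513 Y25.961 F1989
G1 X30.670 Y31.072 F1989
G1 X148.715 Y40.557 F1989
G00 X129.219 Y40.869
M3 S795
G1 X96.412 Y44.212 F784
G1 X47.920 Y46.642 F784
G1 X33.675 Y37.686 F784
M5
G00 X0.000 Y0.000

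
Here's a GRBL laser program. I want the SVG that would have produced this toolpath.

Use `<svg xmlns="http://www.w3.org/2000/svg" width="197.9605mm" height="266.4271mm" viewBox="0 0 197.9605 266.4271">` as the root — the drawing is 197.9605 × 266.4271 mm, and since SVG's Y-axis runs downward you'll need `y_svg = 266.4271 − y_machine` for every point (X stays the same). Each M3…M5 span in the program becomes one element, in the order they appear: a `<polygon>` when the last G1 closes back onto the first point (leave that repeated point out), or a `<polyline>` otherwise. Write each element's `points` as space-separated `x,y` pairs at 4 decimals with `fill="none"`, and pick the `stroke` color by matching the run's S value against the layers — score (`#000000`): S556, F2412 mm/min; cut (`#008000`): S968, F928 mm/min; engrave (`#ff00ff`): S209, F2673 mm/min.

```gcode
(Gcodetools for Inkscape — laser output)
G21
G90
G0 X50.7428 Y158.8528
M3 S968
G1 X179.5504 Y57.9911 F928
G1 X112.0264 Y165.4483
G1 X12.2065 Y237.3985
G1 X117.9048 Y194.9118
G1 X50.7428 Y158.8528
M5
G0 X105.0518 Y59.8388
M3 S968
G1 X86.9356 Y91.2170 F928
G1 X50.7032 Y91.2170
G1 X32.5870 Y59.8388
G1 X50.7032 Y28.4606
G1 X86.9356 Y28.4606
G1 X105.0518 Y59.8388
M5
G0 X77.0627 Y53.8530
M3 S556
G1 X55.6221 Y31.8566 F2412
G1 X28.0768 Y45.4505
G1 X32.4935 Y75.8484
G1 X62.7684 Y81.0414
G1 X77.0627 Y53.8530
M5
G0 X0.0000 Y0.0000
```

y_svg = 266.4271 − y_m.

[1] S968→`#008000` (cut); closed run; points: 50.7428,107.5743 179.5504,208.4360 112.0264,100.9788 12.2065,29.0286 117.9048,71.5153

[2] S968→`#008000` (cut); closed run; points: 105.0518,206.5883 86.9356,175.2101 50.7032,175.2101 32.5870,206.5883 50.7032,237.9665 86.9356,237.9665

[3] S556→`#000000` (score); closed run; points: 77.0627,212.5741 55.6221,234.5705 28.0768,220.9766 32.4935,190.5787 62.7684,185.3857

<svg xmlns="http://www.w3.org/2000/svg" width="197.9605mm" height="266.4271mm" viewBox="0 0 197.9605 266.4271">
  <polygon points="50.7428,107.5743 179.5504,208.4360 112.0264,100.9788 12.2065,29.0286 117.9048,71.5153" fill="none" stroke="#008000"/>
  <polygon points="105.0518,206.5883 86.9356,175.2101 50.7032,175.2101 32.5870,206.5883 50.7032,237.9665 86.9356,237.9665" fill="none" stroke="#008000"/>
  <polygon points="77.0627,212.5741 55.6221,234.5705 28.0768,220.9766 32.4935,190.5787 62.7684,185.3857" fill="none" stroke="#000000"/>
</svg>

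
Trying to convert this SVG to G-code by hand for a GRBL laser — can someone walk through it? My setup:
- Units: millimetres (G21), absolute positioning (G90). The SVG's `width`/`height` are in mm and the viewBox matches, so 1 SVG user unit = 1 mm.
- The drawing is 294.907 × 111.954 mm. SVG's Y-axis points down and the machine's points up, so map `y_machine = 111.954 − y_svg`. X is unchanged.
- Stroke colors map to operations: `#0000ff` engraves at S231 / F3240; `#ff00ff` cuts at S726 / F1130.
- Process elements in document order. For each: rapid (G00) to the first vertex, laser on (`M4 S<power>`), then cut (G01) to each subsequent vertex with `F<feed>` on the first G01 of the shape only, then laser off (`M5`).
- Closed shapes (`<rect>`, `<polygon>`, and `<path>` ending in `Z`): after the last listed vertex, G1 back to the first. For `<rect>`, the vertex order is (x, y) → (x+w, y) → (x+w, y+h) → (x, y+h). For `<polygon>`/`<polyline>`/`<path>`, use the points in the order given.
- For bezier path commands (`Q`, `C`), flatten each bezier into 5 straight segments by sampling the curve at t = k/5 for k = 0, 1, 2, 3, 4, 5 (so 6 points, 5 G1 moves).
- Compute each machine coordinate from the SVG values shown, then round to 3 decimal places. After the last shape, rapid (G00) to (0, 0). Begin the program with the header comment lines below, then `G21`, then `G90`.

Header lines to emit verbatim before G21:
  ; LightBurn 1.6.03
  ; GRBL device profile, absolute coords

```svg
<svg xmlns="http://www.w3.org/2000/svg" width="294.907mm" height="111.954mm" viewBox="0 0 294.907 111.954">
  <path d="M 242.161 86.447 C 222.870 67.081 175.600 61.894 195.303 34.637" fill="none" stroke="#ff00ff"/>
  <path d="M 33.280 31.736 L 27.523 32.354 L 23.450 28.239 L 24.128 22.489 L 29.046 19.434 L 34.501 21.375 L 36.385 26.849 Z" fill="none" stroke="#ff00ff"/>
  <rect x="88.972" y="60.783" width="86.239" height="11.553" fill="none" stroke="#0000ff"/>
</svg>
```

; LightBurn 1.6.03
; GRBL device profile, absolute coords
G21
G90
G00 X242.161 Y25.507
M4 S726
G01 X227.989 Y35.715 F1130
G01 X211.659 Y44.260
G01 X197.730 Y52.882
G01 X190.758 Y63.321
G01 X195.303 Y77.317
M5
G00 X33.280 Y80.218
M4 S726
G01 X27.523 Y79.600 F1130
G01 X23.450 Y83.715
G01 X24.128 Y89.465
G01 X29.046 Y92.520
G01 X34.501 Y90.579
G01 X36.385 Y85.105
G01 X33.280 Y80.218
M5
G00 X88.972 Y51.171
M4 S231
G01 X175.211 Y51.171 F3240
G01 X175.211 Y39.618
G01 X88.972 Y39.618
G01 X88.972 Y51.171
M5
G00 X0.000 Y0.000

viewBox `0 0 294.907 111.954` with mm width/height → 1 unit = 1 mm. Flip: y_m = 111.954 − y_svg.

**Shape 1** — `<path>` cubic bezier, stroke `#ff00ff` → cut (S726, F1130). Control points (SVG): P0=(242.161,86.447), P1=(222.870,67.081), P2=(175.600,61.894), P3=(195.303,34.637); sampled at t=k/5. Machine vertices: (242.161,25.507) → (227.989,35.715) → (211.659,44.260) → (197.730,52.882) → (190.758,63.321) → (195.303,77.317). Open path.

**Shape 2** — `<path>` regular polygon, stroke `#ff00ff` → cut (S726, F1130). Machine vertices: (33.280,80.218) → (27.523,79.600) → (23.450,83.715) → (24.128,89.465) → (29.046,92.520) → (34.501,90.579) → (36.385,85.105) → (33.280,80.218). Closed: final G1 returns to the first vertex.

**Shape 3** — `<rect>` rectangle, stroke `#0000ff` → engrave (S231, F3240). Machine vertices: (88.972,51.171) → (175.211,51.171) → (175.211,39.618) → (88.972,39.618) → (88.972,51.171). Closed: final G1 returns to the first vertex.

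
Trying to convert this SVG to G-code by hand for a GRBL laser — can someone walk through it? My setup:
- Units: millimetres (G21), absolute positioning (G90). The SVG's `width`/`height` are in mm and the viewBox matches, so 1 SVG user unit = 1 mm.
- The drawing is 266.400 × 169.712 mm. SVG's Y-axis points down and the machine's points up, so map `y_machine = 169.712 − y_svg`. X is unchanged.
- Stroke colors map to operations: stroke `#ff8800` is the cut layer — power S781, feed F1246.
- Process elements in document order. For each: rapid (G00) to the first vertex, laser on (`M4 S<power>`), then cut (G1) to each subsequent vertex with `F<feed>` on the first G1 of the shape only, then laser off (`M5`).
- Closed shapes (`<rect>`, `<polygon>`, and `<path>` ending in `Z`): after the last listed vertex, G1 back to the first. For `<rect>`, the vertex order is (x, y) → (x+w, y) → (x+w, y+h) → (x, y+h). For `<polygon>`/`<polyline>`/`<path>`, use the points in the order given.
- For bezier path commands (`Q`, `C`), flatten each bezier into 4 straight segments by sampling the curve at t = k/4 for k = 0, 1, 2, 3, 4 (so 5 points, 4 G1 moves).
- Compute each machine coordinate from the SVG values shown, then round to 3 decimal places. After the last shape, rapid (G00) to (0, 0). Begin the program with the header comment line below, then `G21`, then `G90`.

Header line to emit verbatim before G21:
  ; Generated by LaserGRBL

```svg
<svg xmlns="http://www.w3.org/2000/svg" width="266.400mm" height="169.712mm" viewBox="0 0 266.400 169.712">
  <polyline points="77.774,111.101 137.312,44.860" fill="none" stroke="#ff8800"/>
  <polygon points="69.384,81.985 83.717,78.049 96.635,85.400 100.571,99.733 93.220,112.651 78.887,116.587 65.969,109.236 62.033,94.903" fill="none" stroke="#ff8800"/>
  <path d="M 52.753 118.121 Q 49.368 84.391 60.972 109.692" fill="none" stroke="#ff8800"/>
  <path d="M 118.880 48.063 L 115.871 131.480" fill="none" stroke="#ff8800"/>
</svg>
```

viewBox `0 0 266.400 169.712` with mm width/height → 1 unit = 1 mm. Flip: y_m = 169.712 − y_svg.

**Shape 1** — `<polyline>` line segment, stroke `#ff8800` → cut (S781, F1246). Machine vertices: (77.774,58.611) → (137.312,124.852). Open path.

**Shape 2** — `<polygon>` regular polygon, stroke `#ff8800` → cut (S781, F1246). Machine vertices: (69.384,87.727) → (83.717,91.663) → (96.635,84.312) → (100.571,69.979) → (93.220,57.061) → (78.887,53.125) → (65.969,60.476) → (62.033,74.809) → (69.384,87.727). Closed: final G1 returns to the first vertex.

**Shape 3** — `<path>` quadratic bezier, stroke `#ff8800` → cut (S781, F1246). Control points (SVG): P0=(52.753,118.121), P1=(49.368,84.391), P2=(60.972,109.692); sampled at t=k/4. Machine vertices: (52.753,51.591) → (51.997,64.767) → (53.115,70.563) → (56.107,68.981) → (60.972,60.020). Open path.

**Shape 4** — `<path>` line segment, stroke `#ff8800` → cut (S781, F1246). Machine vertices: (118.880,121.649) → (115.871,38.232). Open path.

; Generated by LaserGRBL
G21
G90
G00 X77.774 Y58.611
M4 S781
G1 X137.312 Y124.852 F1246
M5
G00 X69.384 Y87.727
M4 S781
G1 X83.717 Y91.663 F1246
G1 X96.635 Y84.312
G1 X100.571 Y69.979
G1 X93.220 Y57.061
G1 X78.887 Y53.125
G1 X65.969 Y60.476
G1 X62.033 Y74.809
G1 X69.384 Y87.727
M5
G00 X52.753 Y51.591
M4 S781
G1 X51.997 Y64.767 F1246
G1 X53.115 Y70.563
G1 X56.107 Y68.981
G1 X60.972 Y60.020
M5
G00 X118.880 Y121.649
M4 S781
G1 X115.871 Y38.232 F1246
M5
G00 X0.000 Y0.000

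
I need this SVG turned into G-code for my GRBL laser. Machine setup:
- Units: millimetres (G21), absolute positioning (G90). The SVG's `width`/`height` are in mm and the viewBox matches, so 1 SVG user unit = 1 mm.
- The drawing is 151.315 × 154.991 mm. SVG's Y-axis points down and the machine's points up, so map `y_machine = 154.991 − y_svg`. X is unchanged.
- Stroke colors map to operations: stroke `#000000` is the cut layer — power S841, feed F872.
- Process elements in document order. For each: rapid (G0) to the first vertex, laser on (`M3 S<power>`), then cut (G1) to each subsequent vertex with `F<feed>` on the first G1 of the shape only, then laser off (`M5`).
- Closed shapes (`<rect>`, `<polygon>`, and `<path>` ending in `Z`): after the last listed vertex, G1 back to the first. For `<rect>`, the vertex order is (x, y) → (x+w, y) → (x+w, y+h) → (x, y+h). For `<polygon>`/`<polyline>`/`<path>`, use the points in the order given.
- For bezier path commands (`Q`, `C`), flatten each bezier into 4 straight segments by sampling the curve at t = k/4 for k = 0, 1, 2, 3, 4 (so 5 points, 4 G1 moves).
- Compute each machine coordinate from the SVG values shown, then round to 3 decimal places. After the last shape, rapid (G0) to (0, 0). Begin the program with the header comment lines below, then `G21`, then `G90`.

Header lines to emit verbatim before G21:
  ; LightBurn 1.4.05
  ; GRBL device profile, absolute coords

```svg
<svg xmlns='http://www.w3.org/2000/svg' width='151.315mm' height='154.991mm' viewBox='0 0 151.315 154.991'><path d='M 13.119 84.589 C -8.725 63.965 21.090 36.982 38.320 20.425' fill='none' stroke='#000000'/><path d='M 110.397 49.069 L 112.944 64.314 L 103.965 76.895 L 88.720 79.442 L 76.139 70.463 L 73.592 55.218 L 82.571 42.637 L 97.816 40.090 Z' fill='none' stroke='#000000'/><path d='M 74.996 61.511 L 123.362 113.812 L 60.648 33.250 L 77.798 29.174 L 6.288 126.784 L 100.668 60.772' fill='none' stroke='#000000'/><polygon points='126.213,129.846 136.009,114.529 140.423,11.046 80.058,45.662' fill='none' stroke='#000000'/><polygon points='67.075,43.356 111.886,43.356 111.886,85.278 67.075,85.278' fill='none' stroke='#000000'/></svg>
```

viewBox `0 0 151.315 154.991` with mm width/height → 1 unit = 1 mm. Flip: y_m = 154.991 − y_svg.

**Shape 1** — `<path>` cubic bezier, stroke `#000000` → cut (S841, F872). Control points (SVG): P0=(13.119,84.589), P1=(-8.725,63.965), P2=(21.090,36.982), P3=(38.320,20.425); sampled at t=k/4. Machine vertices: (13.119,70.402) → (5.418,86.800) → (11.067,104.009) → (24.042,120.456) → (38.320,134.566). Open path.

**Shape 2** — `<path>` regular polygon, stroke `#000000` → cut (S841, F872). Machine vertices: (110.397,105.922) → (112.944,90.677) → (103.965,78.096) → (88.720,75.549) → (76.139,84.528) → (73.592,99.773) → (82.571,112.354) → (97.816,114.901) → (110.397,105.922). Closed: final G1 returns to the first vertex.

**Shape 3** — `<path>` open polyline, stroke `#000000` → cut (S841, F872). Machine vertices: (74.996,93.480) → (123.362,41.179) → (60.648,121.741) → (77.798,125.817) → (6.288,28.207) → (100.668,94.219). Open path.

**Shape 4** — `<polygon>` closed polygon, stroke `#000000` → cut (S841, F872). Machine vertices: (126.213,25.145) → (136.009,40.462) → (140.423,143.945) → (80.058,109.329) → (126.213,25.145). Closed: final G1 returns to the first vertex.

**Shape 5** — `<polygon>` rectangle, stroke `#000000` → cut (S841, F872). Machine vertices: (67.075,111.635) → (111.886,111.635) → (111.886,69.713) → (67.075,69.713) → (67.075,111.635). Closed: final G1 returns to the first vertex.

; LightBurn 1.4.05
; GRBL device profile, absolute coords
G21
G90
G0 X13.119 Y70.402
M3 S841
G1 X5.418 Y86.800 F872
G1 X11.067 Y104.009
G1 X24.042 Y120.456
G1 X38.320 Y134.566
M5
G0 X110.397 Y105.922
M3 S841
G1 X112.944 Y90.677 F872
G1 X103.965 Y78.096
G1 X88.720 Y75.549
G1 X76.139 Y84.528
G1 X73.592 Y99.773
G1 X82.571 Y112.354
G1 X97.816 Y114.901
G1 X110.397 Y105.922
M5
G0 X74.996 Y93.480
M3 S841
G1 X123.362 Y41.179 F872
G1 X60.648 Y121.741
G1 X77.798 Y125.817
G1 X6.288 Y28.207
G1 X100.668 Y94.219
M5
G0 X126.213 Y25.145
M3 S841
G1 X136.009 Y40.462 F872
G1 X140.423 Y143.945
G1 X80.058 Y109.329
G1 X126.213 Y25.145
M5
G0 X67.075 Y111.635
M3 S841
G1 X111.886 Y111.635 F872
G1 X111.886 Y69.713
G1 X67.075 Y69.713
G1 X67.075 Y111.635
M5
G0 X0.000 Y0.000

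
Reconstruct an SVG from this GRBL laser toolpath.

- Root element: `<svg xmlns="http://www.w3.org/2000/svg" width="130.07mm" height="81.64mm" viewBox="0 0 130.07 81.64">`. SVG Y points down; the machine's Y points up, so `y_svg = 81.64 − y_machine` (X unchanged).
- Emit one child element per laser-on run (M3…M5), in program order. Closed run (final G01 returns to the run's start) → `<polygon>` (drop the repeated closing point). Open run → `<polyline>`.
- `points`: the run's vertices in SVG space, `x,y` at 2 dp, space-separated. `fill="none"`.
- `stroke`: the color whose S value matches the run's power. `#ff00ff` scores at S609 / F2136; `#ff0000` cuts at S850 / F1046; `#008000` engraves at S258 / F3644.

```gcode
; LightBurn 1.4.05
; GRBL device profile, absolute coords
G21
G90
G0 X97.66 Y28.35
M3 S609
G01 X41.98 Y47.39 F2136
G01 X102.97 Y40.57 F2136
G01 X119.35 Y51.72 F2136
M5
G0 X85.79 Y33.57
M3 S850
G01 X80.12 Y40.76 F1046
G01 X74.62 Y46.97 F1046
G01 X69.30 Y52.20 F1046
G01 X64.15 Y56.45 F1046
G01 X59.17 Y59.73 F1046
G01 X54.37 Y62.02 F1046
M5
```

y_svg = 81.64 − y_m.

[1] S609→`#ff00ff` (score); open run; points: 97.66,53.29 41.98,34.25 102.97,41.07 119.35,29.92

[2] S850→`#ff0000` (cut); open run; points: 85.79,48.07 80.12,40.88 74.62,34.67 69.30,29.44 64.15,25.19 59.17,21.91 54.37,19.62

<svg xmlns="http://www.w3.org/2000/svg" width="130.07mm" height="81.64mm" viewBox="0 0 130.07 81.64">
  <polyline points="97.66,53.29 41.98,34.25 102.97,41.07 119.35,29.92" fill="none" stroke="#ff00ff"/>
  <polyline points="85.79,48.07 80.12,40.88 74.62,34.67 69.30,29.44 64.15,25.19 59.17,21.91 54.37,19.62" fill="none" stroke="#ff0000"/>
</svg>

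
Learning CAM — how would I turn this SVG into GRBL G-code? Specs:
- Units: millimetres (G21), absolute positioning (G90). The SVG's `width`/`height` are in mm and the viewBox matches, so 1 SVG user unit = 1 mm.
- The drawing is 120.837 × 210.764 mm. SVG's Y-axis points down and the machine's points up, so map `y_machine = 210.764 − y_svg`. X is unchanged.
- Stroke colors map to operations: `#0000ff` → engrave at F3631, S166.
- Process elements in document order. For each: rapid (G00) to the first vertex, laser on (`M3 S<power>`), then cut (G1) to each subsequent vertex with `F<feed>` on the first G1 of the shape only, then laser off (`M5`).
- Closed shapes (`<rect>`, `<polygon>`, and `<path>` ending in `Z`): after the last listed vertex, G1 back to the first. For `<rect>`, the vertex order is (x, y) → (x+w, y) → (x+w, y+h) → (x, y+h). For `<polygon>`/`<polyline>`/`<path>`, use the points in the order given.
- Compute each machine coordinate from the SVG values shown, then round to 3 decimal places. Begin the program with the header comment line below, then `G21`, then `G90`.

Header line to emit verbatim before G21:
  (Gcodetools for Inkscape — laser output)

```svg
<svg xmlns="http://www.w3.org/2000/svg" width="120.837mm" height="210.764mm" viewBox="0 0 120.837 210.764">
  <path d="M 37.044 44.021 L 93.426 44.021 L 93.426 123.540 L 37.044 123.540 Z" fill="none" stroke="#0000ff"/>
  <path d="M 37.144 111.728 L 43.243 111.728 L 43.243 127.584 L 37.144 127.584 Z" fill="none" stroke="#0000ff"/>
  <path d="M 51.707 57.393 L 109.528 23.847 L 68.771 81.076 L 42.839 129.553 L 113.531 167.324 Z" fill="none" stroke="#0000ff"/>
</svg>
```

Since the viewBox matches the mm dimensions, user units are millimetres directly. The only transform is the Y-flip y_m = 210.764 − y_svg.

Shape 1 is a rectangle drawn with `<path>`. Its stroke #0000ff means engrave at S166, F3631. After flipping Y the toolpath is (37.044,166.743) → (93.426,166.743) → (93.426,87.224) → (37.044,87.224) → (37.044,166.743), returning to the start.

Shape 2 is a rectangle drawn with `<path>`. Its stroke #0000ff means engrave at S166, F3631. After flipping Y the toolpath is (37.144,99.036) → (43.243,99.036) → (43.243,83.180) → (37.144,83.180) → (37.144,99.036), returning to the start.

Shape 3 is a closed polygon drawn with `<path>`. Its stroke #0000ff means engrave at S166, F3631. After flipping Y the toolpath is (51.707,153.371) → (109.528,186.917) → (68.771,129.688) → (42.839,81.211) → (113.531,43.440) → (51.707,153.371), returning to the start.

(Gcodetools for Inkscape — laser output)
G21
G90
G00 X37.044 Y166.743
M3 S166
G1 X93.426 Y166.743 F3631
G1 X93.426 Y87.224
G1 X37.044 Y87.224
G1 X37.044 Y166.743
M5
G00 X37.144 Y99.036
M3 S166
G1 X43.243 Y99.036 F3631
G1 X43.243 Y83.180
G1 X37.144 Y83.180
G1 X37.144 Y99.036
M5
G00 X51.707 Y153.371
M3 S166
G1 X109.528 Y186.917 F3631
G1 X68.771 Y129.688
G1 X42.839 Y81.211
G1 X113.531 Y43.440
G1 X51.707 Y153.371
M5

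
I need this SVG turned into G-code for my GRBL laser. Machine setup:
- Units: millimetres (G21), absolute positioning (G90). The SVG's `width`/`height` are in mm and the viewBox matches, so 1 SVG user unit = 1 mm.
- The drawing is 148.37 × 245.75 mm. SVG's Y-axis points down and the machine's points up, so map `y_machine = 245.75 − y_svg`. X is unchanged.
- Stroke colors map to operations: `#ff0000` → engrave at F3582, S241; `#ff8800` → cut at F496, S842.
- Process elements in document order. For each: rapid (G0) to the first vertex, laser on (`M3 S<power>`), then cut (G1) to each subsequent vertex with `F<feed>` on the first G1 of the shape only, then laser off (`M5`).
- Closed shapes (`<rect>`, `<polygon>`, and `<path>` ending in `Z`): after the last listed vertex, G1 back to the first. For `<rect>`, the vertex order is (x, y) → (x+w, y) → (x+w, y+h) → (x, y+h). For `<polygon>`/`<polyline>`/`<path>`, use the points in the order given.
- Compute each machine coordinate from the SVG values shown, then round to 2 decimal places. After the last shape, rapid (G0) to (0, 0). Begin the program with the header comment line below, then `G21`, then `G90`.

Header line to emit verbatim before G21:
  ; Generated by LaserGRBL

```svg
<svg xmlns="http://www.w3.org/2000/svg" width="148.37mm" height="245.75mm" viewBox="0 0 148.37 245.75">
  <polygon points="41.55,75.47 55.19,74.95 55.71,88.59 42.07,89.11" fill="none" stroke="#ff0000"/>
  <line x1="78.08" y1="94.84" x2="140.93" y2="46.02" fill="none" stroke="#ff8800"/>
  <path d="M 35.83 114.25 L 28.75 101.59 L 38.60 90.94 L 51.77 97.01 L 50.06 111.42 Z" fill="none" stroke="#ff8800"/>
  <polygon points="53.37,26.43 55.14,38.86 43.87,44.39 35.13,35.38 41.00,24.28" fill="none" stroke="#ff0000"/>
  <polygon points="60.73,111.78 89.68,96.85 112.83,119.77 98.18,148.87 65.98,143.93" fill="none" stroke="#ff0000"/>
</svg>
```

; Generated by LaserGRBL
G21
G90
G0 X41.55 Y170.28
M3 S241
G1 X55.19 Y170.80 F3582
G1 X55.71 Y157.16
G1 X42.07 Y156.64
G1 X41.55 Y170.28
M5
G0 X78.08 Y150.91
M3 S842
G1 X140.93 Y199.73 F496
M5
G0 X35.83 Y131.50
M3 S842
G1 X28.75 Y144.16 F496
G1 X38.60 Y154.81
G1 X51.77 Y148.74
G1 X50.06 Y134.33
G1 X35.83 Y131.50
M5
G0 X53.37 Y219.32
M3 S241
G1 X55.14 Y206.89 F3582
G1 X43.87 Y201.36
G1 X35.13 Y210.37
G1 X41.00 Y221.47
G1 X53.37 Y219.32
M5
G0 X60.73 Y133.97
M3 S241
G1 X89.68 Y148.90 F3582
G1 X112.83 Y125.98
G1 X98.18 Y96.88
G1 X65.98 Y101.82
G1 X60.73 Y133.97
M5
G0 X0.00 Y0.00

viewBox `0 0 148.37 245.75` with mm width/height → 1 unit = 1 mm. Flip: y_m = 245.75 − y_svg.

**Shape 1** — `<polygon>` regular polygon, stroke `#ff0000` → engrave (S241, F3582). Machine vertices: (41.55,170.28) → (55.19,170.80) → (55.71,157.16) → (42.07,156.64) → (41.55,170.28). Closed: final G1 returns to the first vertex.

**Shape 2** — `<line>` line segment, stroke `#ff8800` → cut (S842, F496). Machine vertices: (78.08,150.91) → (140.93,199.73). Open path.

**Shape 3** — `<path>` regular polygon, stroke `#ff8800` → cut (S842, F496). Machine vertices: (35.83,131.50) → (28.75,144.16) → (38.60,154.81) → (51.77,148.74) → (50.06,134.33) → (35.83,131.50). Closed: final G1 returns to the first vertex.

**Shape 4** — `<polygon>` regular polygon, stroke `#ff0000` → engrave (S241, F3582). Machine vertices: (53.37,219.32) → (55.14,206.89) → (43.87,201.36) → (35.13,210.37) → (41.00,221.47) → (53.37,219.32). Closed: final G1 returns to the first vertex.

**Shape 5** — `<polygon>` regular polygon, stroke `#ff0000` → engrave (S241, F3582). Machine vertices: (60.73,133.97) → (89.68,148.90) → (112.83,125.98) → (98.18,96.88) → (65.98,101.82) → (60.73,133.97). Closed: final G1 returns to the first vertex.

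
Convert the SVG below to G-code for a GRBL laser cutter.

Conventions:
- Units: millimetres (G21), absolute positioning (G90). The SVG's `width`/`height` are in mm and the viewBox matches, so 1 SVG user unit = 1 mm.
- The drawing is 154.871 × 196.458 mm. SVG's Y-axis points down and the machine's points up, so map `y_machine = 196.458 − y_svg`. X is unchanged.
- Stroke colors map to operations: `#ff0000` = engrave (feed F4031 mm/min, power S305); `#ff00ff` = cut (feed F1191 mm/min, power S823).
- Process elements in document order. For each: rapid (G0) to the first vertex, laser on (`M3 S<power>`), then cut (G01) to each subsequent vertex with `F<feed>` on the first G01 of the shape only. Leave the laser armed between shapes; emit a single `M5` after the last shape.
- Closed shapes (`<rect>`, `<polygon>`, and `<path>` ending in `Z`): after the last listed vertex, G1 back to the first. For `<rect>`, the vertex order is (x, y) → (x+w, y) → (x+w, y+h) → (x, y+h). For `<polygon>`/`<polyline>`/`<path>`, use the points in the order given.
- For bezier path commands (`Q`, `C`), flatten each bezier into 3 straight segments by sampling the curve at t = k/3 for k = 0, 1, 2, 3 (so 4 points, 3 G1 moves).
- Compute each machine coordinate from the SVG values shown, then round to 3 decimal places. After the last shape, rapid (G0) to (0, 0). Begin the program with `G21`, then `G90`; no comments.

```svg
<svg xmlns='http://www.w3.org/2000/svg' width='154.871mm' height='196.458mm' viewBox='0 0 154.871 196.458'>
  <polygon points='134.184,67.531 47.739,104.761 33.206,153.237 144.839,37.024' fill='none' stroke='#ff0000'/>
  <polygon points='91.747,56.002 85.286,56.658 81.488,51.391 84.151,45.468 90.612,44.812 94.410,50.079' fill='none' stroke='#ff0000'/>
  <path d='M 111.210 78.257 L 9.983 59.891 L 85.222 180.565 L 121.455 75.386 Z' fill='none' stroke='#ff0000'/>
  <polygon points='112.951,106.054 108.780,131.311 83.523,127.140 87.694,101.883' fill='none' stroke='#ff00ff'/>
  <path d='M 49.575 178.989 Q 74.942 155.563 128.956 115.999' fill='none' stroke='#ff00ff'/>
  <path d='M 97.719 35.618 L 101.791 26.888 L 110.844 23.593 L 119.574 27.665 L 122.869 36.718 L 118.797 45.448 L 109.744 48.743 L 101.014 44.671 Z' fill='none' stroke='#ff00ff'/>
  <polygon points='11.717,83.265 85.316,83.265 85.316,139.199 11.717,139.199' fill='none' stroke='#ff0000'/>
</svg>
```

G21
G90
G0 X134.184 Y128.927
M3 S305
G01 X47.739 Y91.697 F4031
G01 X33.206 Y43.221
G01 X144.839 Y159.434
G01 X134.184 Y128.927
G0 X91.747 Y140.456
M3 S305
G01 X85.286 Y139.800 F4031
G01 X81.488 Y145.067
G01 X84.151 Y150.990
G01 X90.612 Y151.646
G01 X94.410 Y146.379
G01 X91.747 Y140.456
G0 X111.210 Y118.201
M3 S305
G01 X9.983 Y136.567 F4031
G01 X85.222 Y15.893
G01 X121.455 Y121.072
G01 X111.210 Y118.201
G0 X112.951 Y90.404
M3 S823
G01 X108.780 Y65.147 F1191
G01 X83.523 Y69.318
G01 X87.694 Y94.575
G01 X112.951 Y90.404
G0 X49.575 Y17.469
M3 S823
G01 X69.669 Y34.879 F1191
G01 X96.130 Y55.876
G01 X128.956 Y80.459
G0 X97.719 Y160.840
M3 S823
G01 X101.791 Y169.570 F1191
G01 X110.844 Y172.865
G01 X119.574 Y168.793
G01 X122.869 Y159.740
G01 X118.797 Y151.010
G01 X109.744 Y147.715
G01 X101.014 Y151.787
G01 X97.719 Y160.840
G0 X11.717 Y113.193
M3 S305
G01 X85.316 Y113.193 F4031
G01 X85.316 Y57.259
G01 X11.717 Y57.259
G01 X11.717 Y113.193
M5
G0 X0.000 Y0.000

1 u = 1 mm; y_m = 196.458 − y.

[1] `<polygon>` closed polygon, #ff0000→engrave S305 F4031: (134.184,128.927) → (47.739,91.697) → (33.206,43.221) → (144.839,159.434) → (134.184,128.927) (closed)

[2] `<polygon>` regular polygon, #ff0000→engrave S305 F4031: (91.747,140.456) → (85.286,139.800) → (81.488,145.067) → (84.151,150.990) → (90.612,151.646) → (94.410,146.379) → (91.747,140.456) (closed)

[3] `<path>` closed polygon, #ff0000→engrave S305 F4031: (111.210,118.201) → (9.983,136.567) → (85.222,15.893) → (121.455,121.072) → (111.210,118.201) (closed)

[4] `<polygon>` regular polygon, #ff00ff→cut S823 F1191: (112.951,90.404) → (108.780,65.147) → (83.523,69.318) → (87.694,94.575) → (112.951,90.404) (closed)

[5] `<path>` quadratic bezier, #ff00ff→cut S823 F1191: (49.575,17.469) → (69.669,34.879) → (96.130,55.876) → (128.956,80.459)

[6] `<path>` regular polygon, #ff00ff→cut S823 F1191: (97.719,160.840) → (101.791,169.570) → (110.844,172.865) → (119.574,168.793) → (122.869,159.740) → (118.797,151.010) → (109.744,147.715) → (101.014,151.787) → (97.719,160.840) (closed)

[7] `<polygon>` rectangle, #ff0000→engrave S305 F4031: (11.717,113.193) → (85.316,113.193) → (85.316,57.259) → (11.717,57.259) → (11.717,113.193) (closed)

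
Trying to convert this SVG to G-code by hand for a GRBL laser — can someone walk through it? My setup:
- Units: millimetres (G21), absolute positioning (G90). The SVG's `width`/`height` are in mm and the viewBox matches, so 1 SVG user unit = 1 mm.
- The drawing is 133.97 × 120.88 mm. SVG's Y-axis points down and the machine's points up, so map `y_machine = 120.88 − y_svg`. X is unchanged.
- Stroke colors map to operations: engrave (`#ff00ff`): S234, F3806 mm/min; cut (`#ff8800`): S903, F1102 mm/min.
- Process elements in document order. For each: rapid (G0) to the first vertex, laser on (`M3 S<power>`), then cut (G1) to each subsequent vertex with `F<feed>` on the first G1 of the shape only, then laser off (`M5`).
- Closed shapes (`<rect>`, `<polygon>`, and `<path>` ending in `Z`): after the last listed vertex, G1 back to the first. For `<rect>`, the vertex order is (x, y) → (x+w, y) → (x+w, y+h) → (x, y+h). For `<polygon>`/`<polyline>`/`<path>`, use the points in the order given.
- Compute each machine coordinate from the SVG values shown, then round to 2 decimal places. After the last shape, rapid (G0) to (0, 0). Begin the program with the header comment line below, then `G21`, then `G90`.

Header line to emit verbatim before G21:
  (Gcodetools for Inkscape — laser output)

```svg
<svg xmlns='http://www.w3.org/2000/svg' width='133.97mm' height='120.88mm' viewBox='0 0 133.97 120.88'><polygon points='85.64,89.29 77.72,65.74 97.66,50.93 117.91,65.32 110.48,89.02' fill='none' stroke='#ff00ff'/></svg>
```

1 u = 1 mm; y_m = 120.88 − y.

[1] `<polygon>` regular polygon, #ff00ff→engrave S234 F3806: (85.64,31.59) → (77.72,55.14) → (97.66,69.95) → (117.91,55.56) → (110.48,31.86) → (85.64,31.59) (closed)

(Gcodetools for Inkscape — laser output)
G21
G90
G0 X85.64 Y31.59
M3 S234
G1 X77.72 Y55.14 F3806
G1 X97.66 Y69.95
G1 X117.91 Y55.56
G1 X110.48 Y31.86
G1 X85.64 Y31.59
M5
G0 X0.00 Y0.00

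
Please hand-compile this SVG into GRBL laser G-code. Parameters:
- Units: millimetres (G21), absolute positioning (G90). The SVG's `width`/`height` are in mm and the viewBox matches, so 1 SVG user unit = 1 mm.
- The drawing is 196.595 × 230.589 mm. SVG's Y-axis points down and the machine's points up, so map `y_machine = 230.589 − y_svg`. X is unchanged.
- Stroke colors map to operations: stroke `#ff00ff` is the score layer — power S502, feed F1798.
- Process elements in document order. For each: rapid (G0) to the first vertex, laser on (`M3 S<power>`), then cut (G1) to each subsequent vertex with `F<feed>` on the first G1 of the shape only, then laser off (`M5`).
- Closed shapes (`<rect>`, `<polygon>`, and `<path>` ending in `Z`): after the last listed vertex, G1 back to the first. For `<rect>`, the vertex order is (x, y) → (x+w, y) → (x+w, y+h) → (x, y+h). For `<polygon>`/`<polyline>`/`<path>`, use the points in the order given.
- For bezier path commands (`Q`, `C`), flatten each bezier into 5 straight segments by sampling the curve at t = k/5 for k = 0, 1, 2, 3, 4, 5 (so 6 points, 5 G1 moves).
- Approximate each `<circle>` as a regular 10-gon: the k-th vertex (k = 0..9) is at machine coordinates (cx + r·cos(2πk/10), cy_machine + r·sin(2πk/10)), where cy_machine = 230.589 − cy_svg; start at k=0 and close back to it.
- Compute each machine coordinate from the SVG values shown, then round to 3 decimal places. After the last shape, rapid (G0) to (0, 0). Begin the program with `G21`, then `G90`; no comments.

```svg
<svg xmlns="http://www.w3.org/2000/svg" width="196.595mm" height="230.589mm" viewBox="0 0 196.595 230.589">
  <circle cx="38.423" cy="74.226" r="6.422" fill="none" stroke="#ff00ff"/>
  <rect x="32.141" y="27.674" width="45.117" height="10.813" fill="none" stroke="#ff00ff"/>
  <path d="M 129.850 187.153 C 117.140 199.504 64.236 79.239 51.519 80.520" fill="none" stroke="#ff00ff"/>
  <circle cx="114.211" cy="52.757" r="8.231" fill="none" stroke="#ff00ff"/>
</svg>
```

G21
G90
G0 X44.845 Y156.363
M3 S502
G1 X43.619 Y160.138 F1798
G1 X40.408 Y162.471
G1 X36.438 Y162.471
G1 X33.227 Y160.138
G1 X32.001 Y156.363
G1 X33.227 Y152.588
G1 X36.438 Y150.255
G1 X40.408 Y150.255
G1 X43.619 Y152.588
G1 X44.845 Y156.363
M5
G0 X32.141 Y202.915
M3 S502
G1 X77.258 Y202.915 F1798
G1 X77.258 Y192.102
G1 X32.141 Y192.102
G1 X32.141 Y202.915
M5
G0 X129.850 Y43.436
M3 S502
G1 X118.044 Y49.906 F1798
G1 X100.449 Y76.004
G1 X80.925 Y109.530
G1 X63.329 Y138.285
G1 X51.519 Y150.069
M5
G0 X122.442 Y177.832
M3 S502
G1 X120.870 Y182.670 F1798
G1 X116.755 Y185.660
G1 X111.667 Y185.660
G1 X107.552 Y182.670
G1 X105.980 Y177.832
G1 X107.552 Y172.994
G1 X111.667 Y170.004
G1 X116.755 Y170.004
G1 X120.870 Y172.994
G1 X122.442 Y177.832
M5
G0 X0.000 Y0.000

viewBox `0 0 196.595 230.589` with mm width/height → 1 unit = 1 mm. Flip: y_m = 230.589 − y_svg.

**Shape 1** — `<circle>` circle, stroke `#ff00ff` → score (S502, F1798). Machine vertices: (44.845,156.363) → (43.619,160.138) → (40.408,162.471) → (36.438,162.471) → (33.227,160.138) → (32.001,156.363) → (33.227,152.588) → (36.438,150.255) → (40.408,150.255) → (43.619,152.588) → (44.845,156.363). Closed: final G1 returns to the first vertex.

**Shape 2** — `<rect>` rectangle, stroke `#ff00ff` → score (S502, F1798). Machine vertices: (32.141,202.915) → (77.258,202.915) → (77.258,192.102) → (32.141,192.102) → (32.141,202.915). Closed: final G1 returns to the first vertex.

**Shape 3** — `<path>` cubic bezier, stroke `#ff00ff` → score (S502, F1798). Control points (SVG): P0=(129.850,187.153), P1=(117.140,199.504), P2=(64.236,79.239), P3=(51.519,80.520); sampled at t=k/5. Machine vertices: (129.850,43.436) → (118.044,49.906) → (100.449,76.004) → (80.925,109.530) → (63.329,138.285) → (51.519,150.069). Open path.

**Shape 4** — `<circle>` circle, stroke `#ff00ff` → score (S502, F1798). Machine vertices: (122.442,177.832) → (120.870,182.670) → (116.755,185.660) → (111.667,185.660) → (107.552,182.670) → (105.980,177.832) → (107.552,172.994) → (111.667,170.004) → (116.755,170.004) → (120.870,172.994) → (122.442,177.832). Closed: final G1 returns to the first vertex.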